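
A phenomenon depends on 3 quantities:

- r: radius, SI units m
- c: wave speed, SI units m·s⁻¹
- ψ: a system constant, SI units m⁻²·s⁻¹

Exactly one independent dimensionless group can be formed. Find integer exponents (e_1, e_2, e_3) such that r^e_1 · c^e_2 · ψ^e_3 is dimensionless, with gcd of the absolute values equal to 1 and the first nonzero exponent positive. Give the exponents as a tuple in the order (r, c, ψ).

L: e_1·(1) + e_2·(1) + e_3·(-2) = 0
T: e_1·(0) + e_2·(-1) + e_3·(-1) = 0
Solving this homogeneous linear system for the smallest-integer solution (first nonzero entry positive) gives (3, -1, 1).

(3, -1, 1)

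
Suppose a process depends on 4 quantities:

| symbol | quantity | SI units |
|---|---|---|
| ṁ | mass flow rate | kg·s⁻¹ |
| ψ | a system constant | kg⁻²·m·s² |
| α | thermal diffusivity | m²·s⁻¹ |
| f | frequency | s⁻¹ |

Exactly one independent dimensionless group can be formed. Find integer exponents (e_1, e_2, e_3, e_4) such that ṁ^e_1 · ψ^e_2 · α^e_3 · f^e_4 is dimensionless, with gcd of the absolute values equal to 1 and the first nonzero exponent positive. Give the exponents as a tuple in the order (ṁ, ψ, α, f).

M: e_1·(1) + e_2·(-2) + e_3·(0) + e_4·(0) = 0
L: e_1·(0) + e_2·(1) + e_3·(2) + e_4·(0) = 0
T: e_1·(-1) + e_2·(2) + e_3·(-1) + e_4·(-1) = 0
Solving this homogeneous linear system for the smallest-integer solution (first nonzero entry positive) gives (4, 2, -1, 1).

(4, 2, -1, 1)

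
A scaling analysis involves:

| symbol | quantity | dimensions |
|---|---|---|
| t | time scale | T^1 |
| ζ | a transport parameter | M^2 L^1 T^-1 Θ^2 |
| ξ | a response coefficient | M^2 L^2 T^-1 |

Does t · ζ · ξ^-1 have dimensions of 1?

no

Sum the exponent of each base dimension across the product:
  M: [t]_M + [ζ]_M − [ξ]_M = (0) + (2) − (2) = 0
  L: [t]_L + [ζ]_L − [ξ]_L = (0) + (1) − (2) = -1
  T: [t]_T + [ζ]_T − [ξ]_T = (1) + (-1) − (-1) = 1
  Θ: [t]_Θ + [ζ]_Θ − [ξ]_Θ = (0) + (2) − (0) = 2
Net dimensions [L⁻¹ T Θ²] ≠ [1] — not dimensionless.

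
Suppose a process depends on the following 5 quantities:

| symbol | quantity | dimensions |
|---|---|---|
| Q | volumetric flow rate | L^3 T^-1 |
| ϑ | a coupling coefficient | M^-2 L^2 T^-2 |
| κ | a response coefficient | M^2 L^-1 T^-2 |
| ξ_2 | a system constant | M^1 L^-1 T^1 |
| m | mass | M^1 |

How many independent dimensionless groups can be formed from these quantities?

2

There are 5 variables and 3 base dimensions (M, L, T).
The dimension matrix has rank 3.
Independent dimensionless groups: 5 − 3 = 2.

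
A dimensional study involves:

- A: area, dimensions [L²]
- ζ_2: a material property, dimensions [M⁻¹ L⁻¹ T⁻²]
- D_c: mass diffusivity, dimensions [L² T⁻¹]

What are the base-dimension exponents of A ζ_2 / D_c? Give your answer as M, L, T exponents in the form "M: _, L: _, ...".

M: -1, L: -1, T: -1

Collect each base-dimension exponent across the product:
  M: (0) + (-1) − (0) = -1
  L: (2) + (-1) − (2) = -1
  T: (0) + (-2) − (-1) = -1
So the dimensions are [M⁻¹ L⁻¹ T⁻¹].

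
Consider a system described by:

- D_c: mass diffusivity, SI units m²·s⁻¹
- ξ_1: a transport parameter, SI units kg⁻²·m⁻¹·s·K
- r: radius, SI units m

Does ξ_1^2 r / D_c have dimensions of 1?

Sum the exponent of each base dimension across the product:
  M: −[D_c]_M + 2·[ξ_1]_M + [r]_M = −(0) + 2·(-2) + (0) = -4
  L: −[D_c]_L + 2·[ξ_1]_L + [r]_L = −(2) + 2·(-1) + (1) = -3
  T: −[D_c]_T + 2·[ξ_1]_T + [r]_T = −(-1) + 2·(1) + (0) = 3
  Θ: −[D_c]_Θ + 2·[ξ_1]_Θ + [r]_Θ = −(0) + 2·(1) + (0) = 2
Net dimensions [M⁻⁴ L⁻³ T³ Θ²] ≠ [1] — not dimensionless.

no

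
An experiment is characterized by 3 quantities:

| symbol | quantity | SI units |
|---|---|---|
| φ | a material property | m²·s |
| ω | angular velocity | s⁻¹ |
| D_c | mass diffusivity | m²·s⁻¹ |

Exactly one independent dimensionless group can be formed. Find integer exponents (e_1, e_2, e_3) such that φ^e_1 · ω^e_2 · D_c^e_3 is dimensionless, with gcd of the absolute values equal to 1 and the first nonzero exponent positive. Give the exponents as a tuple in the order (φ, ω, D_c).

(1, 2, -1)

L: e_1·(2) + e_2·(0) + e_3·(2) = 0
T: e_1·(1) + e_2·(-1) + e_3·(-1) = 0
Solving this homogeneous linear system for the smallest-integer solution (first nonzero entry positive) gives (1, 2, -1).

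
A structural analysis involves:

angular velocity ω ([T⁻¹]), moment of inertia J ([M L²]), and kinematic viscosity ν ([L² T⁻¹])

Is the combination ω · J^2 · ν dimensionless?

no

Sum the exponent of each base dimension across the product:
  M: [ω]_M + 2·[J]_M + [ν]_M = (0) + 2·(1) + (0) = 2
  L: [ω]_L + 2·[J]_L + [ν]_L = (0) + 2·(2) + (2) = 6
  T: [ω]_T + 2·[J]_T + [ν]_T = (-1) + 2·(0) + (-1) = -2
Net dimensions [M² L⁶ T⁻²] ≠ [1] — not dimensionless.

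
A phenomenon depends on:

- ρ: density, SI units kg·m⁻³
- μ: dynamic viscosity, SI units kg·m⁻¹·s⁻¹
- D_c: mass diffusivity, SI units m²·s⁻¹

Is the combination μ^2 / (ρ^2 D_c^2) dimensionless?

Sum the exponent of each base dimension across the product:
  M: −2·[ρ]_M + 2·[μ]_M − 2·[D_c]_M = −2·(1) + 2·(1) − 2·(0) = 0
  L: −2·[ρ]_L + 2·[μ]_L − 2·[D_c]_L = −2·(-3) + 2·(-1) − 2·(2) = 0
  T: −2·[ρ]_T + 2·[μ]_T − 2·[D_c]_T = −2·(0) + 2·(-1) − 2·(-1) = 0
All base exponents vanish — dimensionless.

yes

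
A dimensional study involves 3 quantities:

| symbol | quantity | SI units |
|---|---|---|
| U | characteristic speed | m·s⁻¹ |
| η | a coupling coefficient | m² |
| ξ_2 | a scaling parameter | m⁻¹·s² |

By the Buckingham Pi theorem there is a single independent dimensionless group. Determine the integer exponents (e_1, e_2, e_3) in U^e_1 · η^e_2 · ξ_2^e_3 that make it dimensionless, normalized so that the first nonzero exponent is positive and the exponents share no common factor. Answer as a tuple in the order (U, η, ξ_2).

L: e_1·(1) + e_2·(2) + e_3·(-1) = 0
T: e_1·(-1) + e_2·(0) + e_3·(2) = 0
Solving this homogeneous linear system for the smallest-integer solution (first nonzero entry positive) gives (4, -1, 2).

(4, -1, 2)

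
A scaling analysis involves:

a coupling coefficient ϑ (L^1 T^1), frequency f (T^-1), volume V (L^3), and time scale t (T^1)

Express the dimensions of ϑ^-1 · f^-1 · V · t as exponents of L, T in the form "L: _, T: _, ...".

L: 2, T: 1

Collect each base-dimension exponent across the product:
  L: −(1) − (0) + (3) + (0) = 2
  T: −(1) − (-1) + (0) + (1) = 1
So the dimensions are [L² T].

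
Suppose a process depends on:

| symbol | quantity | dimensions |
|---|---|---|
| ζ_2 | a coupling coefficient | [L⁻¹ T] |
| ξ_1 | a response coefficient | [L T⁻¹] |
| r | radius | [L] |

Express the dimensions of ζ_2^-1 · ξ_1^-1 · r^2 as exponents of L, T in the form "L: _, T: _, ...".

Collect each base-dimension exponent across the product:
  L: −(-1) − (1) + 2·(1) = 2
  T: −(1) − (-1) + 2·(0) = 0
So the dimensions are [L²].

L: 2, T: 0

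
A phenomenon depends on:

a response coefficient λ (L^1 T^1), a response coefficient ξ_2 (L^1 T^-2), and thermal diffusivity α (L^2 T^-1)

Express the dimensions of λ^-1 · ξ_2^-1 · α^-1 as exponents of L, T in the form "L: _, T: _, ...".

Collect each base-dimension exponent across the product:
  L: −(1) − (1) − (2) = -4
  T: −(1) − (-2) − (-1) = 2
So the dimensions are [L⁻⁴ T²].

L: -4, T: 2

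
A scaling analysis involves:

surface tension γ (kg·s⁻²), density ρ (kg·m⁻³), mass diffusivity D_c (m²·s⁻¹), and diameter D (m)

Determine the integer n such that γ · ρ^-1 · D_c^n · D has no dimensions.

Balance the L exponent: (2)·n from D_c, plus (0) − (-3) + (1) = 4 from the rest, must sum to zero.
2n + 4 = 0, so n = -2.

-2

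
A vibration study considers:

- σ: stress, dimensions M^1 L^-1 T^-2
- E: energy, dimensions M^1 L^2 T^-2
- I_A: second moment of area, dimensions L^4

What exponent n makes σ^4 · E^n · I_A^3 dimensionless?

-4

Balance the M exponent: (1)·n from E, plus 4·(1) + 3·(0) = 4 from the rest, must sum to zero.
n + 4 = 0, so n = -4.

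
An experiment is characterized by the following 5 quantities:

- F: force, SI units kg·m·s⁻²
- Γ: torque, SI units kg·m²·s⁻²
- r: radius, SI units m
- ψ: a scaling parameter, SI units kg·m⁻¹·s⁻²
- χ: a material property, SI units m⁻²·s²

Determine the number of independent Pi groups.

2

There are 5 variables and 3 base dimensions (M, L, T).
The dimension matrix has rank 3.
Independent dimensionless groups: 5 − 3 = 2.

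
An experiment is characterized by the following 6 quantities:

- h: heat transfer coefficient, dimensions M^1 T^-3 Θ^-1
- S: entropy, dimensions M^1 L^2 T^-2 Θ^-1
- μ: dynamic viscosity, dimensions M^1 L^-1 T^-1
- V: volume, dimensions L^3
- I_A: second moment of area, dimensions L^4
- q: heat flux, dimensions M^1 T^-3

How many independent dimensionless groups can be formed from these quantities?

2

There are 6 variables and 4 base dimensions (M, L, T, Θ).
The dimension matrix has rank 4.
Independent dimensionless groups: 6 − 4 = 2.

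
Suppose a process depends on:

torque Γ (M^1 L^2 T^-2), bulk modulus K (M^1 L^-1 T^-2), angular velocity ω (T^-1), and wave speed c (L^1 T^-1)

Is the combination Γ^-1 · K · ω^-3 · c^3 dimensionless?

yes

Sum the exponent of each base dimension across the product:
  M: −[Γ]_M + [K]_M − 3·[ω]_M + 3·[c]_M = −(1) + (1) − 3·(0) + 3·(0) = 0
  L: −[Γ]_L + [K]_L − 3·[ω]_L + 3·[c]_L = −(2) + (-1) − 3·(0) + 3·(1) = 0
  T: −[Γ]_T + [K]_T − 3·[ω]_T + 3·[c]_T = −(-2) + (-2) − 3·(-1) + 3·(-1) = 0
All base exponents vanish — dimensionless.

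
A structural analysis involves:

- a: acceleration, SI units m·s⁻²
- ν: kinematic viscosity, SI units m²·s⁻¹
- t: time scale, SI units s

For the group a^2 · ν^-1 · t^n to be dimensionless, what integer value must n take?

Balance the T exponent: (1)·n from t, plus 2·(-2) − (-1) = -3 from the rest, must sum to zero.
n − 3 = 0, so n = 3.

3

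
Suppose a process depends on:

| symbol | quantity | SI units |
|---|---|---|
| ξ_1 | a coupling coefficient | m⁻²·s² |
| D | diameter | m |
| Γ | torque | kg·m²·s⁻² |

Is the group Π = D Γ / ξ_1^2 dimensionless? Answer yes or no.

no

Sum the exponent of each base dimension across the product:
  M: −2·[ξ_1]_M + [D]_M + [Γ]_M = −2·(0) + (0) + (1) = 1
  L: −2·[ξ_1]_L + [D]_L + [Γ]_L = −2·(-2) + (1) + (2) = 7
  T: −2·[ξ_1]_T + [D]_T + [Γ]_T = −2·(2) + (0) + (-2) = -6
Net dimensions [M L⁷ T⁻⁶] ≠ [1] — not dimensionless.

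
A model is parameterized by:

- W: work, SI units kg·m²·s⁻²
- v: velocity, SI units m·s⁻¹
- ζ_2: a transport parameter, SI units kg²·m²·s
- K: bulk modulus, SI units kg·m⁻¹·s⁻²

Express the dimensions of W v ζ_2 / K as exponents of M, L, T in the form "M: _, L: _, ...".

Collect each base-dimension exponent across the product:
  M: (1) + (0) + (2) − (1) = 2
  L: (2) + (1) + (2) − (-1) = 6
  T: (-2) + (-1) + (1) − (-2) = 0
So the dimensions are [M² L⁶].

M: 2, L: 6, T: 0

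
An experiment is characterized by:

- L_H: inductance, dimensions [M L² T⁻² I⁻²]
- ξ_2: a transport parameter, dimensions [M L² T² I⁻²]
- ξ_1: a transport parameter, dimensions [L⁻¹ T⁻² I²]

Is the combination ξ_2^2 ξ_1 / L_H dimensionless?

Sum the exponent of each base dimension across the product:
  M: −[L_H]_M + 2·[ξ_2]_M + [ξ_1]_M = −(1) + 2·(1) + (0) = 1
  L: −[L_H]_L + 2·[ξ_2]_L + [ξ_1]_L = −(2) + 2·(2) + (-1) = 1
  T: −[L_H]_T + 2·[ξ_2]_T + [ξ_1]_T = −(-2) + 2·(2) + (-2) = 4
  I: −[L_H]_I + 2·[ξ_2]_I + [ξ_1]_I = −(-2) + 2·(-2) + (2) = 0
Net dimensions [M L T⁴] ≠ [1] — not dimensionless.

no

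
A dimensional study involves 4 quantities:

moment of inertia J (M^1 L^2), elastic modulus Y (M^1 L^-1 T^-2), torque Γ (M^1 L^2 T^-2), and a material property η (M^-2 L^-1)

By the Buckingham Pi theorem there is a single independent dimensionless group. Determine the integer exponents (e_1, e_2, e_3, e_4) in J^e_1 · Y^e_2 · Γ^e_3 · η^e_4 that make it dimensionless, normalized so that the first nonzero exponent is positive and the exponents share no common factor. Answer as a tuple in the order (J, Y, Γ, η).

(2, 1, -1, 1)

M: e_1·(1) + e_2·(1) + e_3·(1) + e_4·(-2) = 0
L: e_1·(2) + e_2·(-1) + e_3·(2) + e_4·(-1) = 0
T: e_1·(0) + e_2·(-2) + e_3·(-2) + e_4·(0) = 0
Solving this homogeneous linear system for the smallest-integer solution (first nonzero entry positive) gives (2, 1, -1, 1).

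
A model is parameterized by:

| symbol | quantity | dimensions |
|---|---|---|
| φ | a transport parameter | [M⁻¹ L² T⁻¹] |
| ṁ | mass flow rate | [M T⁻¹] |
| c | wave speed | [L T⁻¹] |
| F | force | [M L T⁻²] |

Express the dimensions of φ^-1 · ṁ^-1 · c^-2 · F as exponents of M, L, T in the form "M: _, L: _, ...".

M: 1, L: -3, T: 2

Collect each base-dimension exponent across the product:
  M: −(-1) − (1) − 2·(0) + (1) = 1
  L: −(2) − (0) − 2·(1) + (1) = -3
  T: −(-1) − (-1) − 2·(-1) + (-2) = 2
So the dimensions are [M L⁻³ T²].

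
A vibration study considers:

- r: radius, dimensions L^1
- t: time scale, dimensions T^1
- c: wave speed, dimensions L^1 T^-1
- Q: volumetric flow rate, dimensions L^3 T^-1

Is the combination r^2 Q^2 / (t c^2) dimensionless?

no

Sum the exponent of each base dimension across the product:
  L: 2·[r]_L − [t]_L − 2·[c]_L + 2·[Q]_L = 2·(1) − (0) − 2·(1) + 2·(3) = 6
  T: 2·[r]_T − [t]_T − 2·[c]_T + 2·[Q]_T = 2·(0) − (1) − 2·(-1) + 2·(-1) = -1
Net dimensions [L⁶ T⁻¹] ≠ [1] — not dimensionless.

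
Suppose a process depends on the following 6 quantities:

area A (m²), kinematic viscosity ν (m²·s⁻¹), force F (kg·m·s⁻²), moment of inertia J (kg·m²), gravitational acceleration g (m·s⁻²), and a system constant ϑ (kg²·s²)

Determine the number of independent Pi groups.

There are 6 variables and 3 base dimensions (M, L, T).
The dimension matrix has rank 3.
Independent dimensionless groups: 6 − 3 = 3.

3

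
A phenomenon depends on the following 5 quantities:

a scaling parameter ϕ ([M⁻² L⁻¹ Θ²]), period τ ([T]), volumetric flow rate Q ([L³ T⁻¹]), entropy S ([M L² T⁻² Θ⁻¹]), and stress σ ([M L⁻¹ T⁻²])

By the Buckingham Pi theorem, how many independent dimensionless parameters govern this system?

1

There are 5 variables and 4 base dimensions (M, L, T, Θ).
The dimension matrix has rank 4.
Independent dimensionless groups: 5 − 4 = 1.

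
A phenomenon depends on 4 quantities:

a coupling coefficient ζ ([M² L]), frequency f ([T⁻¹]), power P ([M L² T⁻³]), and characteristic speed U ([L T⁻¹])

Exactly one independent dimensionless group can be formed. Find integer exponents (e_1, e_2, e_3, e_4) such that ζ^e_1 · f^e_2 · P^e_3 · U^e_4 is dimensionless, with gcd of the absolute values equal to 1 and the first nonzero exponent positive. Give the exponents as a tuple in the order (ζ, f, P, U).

(1, 3, -2, 3)

M: e_1·(2) + e_2·(0) + e_3·(1) + e_4·(0) = 0
L: e_1·(1) + e_2·(0) + e_3·(2) + e_4·(1) = 0
T: e_1·(0) + e_2·(-1) + e_3·(-3) + e_4·(-1) = 0
Solving this homogeneous linear system for the smallest-integer solution (first nonzero entry positive) gives (1, 3, -2, 3).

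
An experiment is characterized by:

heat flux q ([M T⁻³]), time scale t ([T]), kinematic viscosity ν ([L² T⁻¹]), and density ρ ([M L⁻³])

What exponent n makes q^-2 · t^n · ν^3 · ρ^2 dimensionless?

-3

Balance the T exponent: (1)·n from t, plus −2·(-3) + 3·(-1) + 2·(0) = 3 from the rest, must sum to zero.
n + 3 = 0, so n = -3.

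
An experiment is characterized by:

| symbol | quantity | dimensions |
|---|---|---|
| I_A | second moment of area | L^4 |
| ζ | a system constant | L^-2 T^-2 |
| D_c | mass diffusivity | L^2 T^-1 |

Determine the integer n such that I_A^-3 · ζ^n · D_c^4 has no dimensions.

-2

Balance the L exponent: (-2)·n from ζ, plus −3·(4) + 4·(2) = -4 from the rest, must sum to zero.
-2n − 4 = 0, so n = -2.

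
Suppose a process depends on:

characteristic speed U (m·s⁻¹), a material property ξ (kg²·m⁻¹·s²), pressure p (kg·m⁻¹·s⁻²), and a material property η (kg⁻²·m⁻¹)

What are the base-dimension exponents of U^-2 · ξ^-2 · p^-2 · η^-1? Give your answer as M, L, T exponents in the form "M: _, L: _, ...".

Collect each base-dimension exponent across the product:
  M: −2·(0) − 2·(2) − 2·(1) − (-2) = -4
  L: −2·(1) − 2·(-1) − 2·(-1) − (-1) = 3
  T: −2·(-1) − 2·(2) − 2·(-2) − (0) = 2
So the dimensions are [M⁻⁴ L³ T²].

M: -4, L: 3, T: 2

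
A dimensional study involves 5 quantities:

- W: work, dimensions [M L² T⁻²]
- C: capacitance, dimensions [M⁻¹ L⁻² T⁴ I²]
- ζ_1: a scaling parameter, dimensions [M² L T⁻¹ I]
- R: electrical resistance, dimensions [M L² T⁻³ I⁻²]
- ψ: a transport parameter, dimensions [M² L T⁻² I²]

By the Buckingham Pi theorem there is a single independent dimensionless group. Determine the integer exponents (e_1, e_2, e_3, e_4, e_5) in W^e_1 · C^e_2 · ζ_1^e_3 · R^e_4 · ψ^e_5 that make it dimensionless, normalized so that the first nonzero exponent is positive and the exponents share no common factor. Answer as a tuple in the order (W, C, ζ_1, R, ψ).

M: e_1·(1) + e_2·(-1) + e_3·(2) + e_4·(1) + e_5·(2) = 0
L: e_1·(2) + e_2·(-2) + e_3·(1) + e_4·(2) + e_5·(1) = 0
T: e_1·(-2) + e_2·(4) + e_3·(-1) + e_4·(-3) + e_5·(-2) = 0
I: e_1·(0) + e_2·(2) + e_3·(1) + e_4·(-2) + e_5·(2) = 0
Solving this homogeneous linear system for the smallest-integer solution (first nonzero entry positive) gives (1, -3, 2, -4, -2).

(1, -3, 2, -4, -2)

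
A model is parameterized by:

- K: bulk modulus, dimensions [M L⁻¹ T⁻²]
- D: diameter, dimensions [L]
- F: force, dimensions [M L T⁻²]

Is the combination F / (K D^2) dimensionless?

Sum the exponent of each base dimension across the product:
  M: −[K]_M − 2·[D]_M + [F]_M = −(1) − 2·(0) + (1) = 0
  L: −[K]_L − 2·[D]_L + [F]_L = −(-1) − 2·(1) + (1) = 0
  T: −[K]_T − 2·[D]_T + [F]_T = −(-2) − 2·(0) + (-2) = 0
  I: −[K]_I − 2·[D]_I + [F]_I = −(0) − 2·(0) + (0) = 0
All base exponents vanish — dimensionless.

yes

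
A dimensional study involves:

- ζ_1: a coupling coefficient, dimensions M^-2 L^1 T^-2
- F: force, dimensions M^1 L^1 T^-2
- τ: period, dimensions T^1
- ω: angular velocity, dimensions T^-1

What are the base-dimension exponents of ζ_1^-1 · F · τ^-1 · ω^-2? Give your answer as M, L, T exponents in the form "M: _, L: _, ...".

M: 3, L: 0, T: 1

Collect each base-dimension exponent across the product:
  M: −(-2) + (1) − (0) − 2·(0) = 3
  L: −(1) + (1) − (0) − 2·(0) = 0
  T: −(-2) + (-2) − (1) − 2·(-1) = 1
So the dimensions are [M³ T].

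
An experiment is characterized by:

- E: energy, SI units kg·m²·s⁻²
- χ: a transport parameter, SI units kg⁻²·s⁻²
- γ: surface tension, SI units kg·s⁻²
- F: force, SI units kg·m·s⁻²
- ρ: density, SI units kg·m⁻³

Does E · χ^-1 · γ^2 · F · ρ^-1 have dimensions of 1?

Sum the exponent of each base dimension across the product:
  M: [E]_M − [χ]_M + 2·[γ]_M + [F]_M − [ρ]_M = (1) − (-2) + 2·(1) + (1) − (1) = 5
  L: [E]_L − [χ]_L + 2·[γ]_L + [F]_L − [ρ]_L = (2) − (0) + 2·(0) + (1) − (-3) = 6
  T: [E]_T − [χ]_T + 2·[γ]_T + [F]_T − [ρ]_T = (-2) − (-2) + 2·(-2) + (-2) − (0) = -6
Net dimensions [M⁵ L⁶ T⁻⁶] ≠ [1] — not dimensionless.

no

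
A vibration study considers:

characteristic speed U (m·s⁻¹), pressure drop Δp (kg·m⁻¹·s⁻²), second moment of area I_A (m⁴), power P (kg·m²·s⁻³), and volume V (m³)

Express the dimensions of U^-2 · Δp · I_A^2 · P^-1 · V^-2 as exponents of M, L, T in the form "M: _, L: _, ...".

Collect each base-dimension exponent across the product:
  M: −2·(0) + (1) + 2·(0) − (1) − 2·(0) = 0
  L: −2·(1) + (-1) + 2·(4) − (2) − 2·(3) = -3
  T: −2·(-1) + (-2) + 2·(0) − (-3) − 2·(0) = 3
So the dimensions are [L⁻³ T³].

M: 0, L: -3, T: 3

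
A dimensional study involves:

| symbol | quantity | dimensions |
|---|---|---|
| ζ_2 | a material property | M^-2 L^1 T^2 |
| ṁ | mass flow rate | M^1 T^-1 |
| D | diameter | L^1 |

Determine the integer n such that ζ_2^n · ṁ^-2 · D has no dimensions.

-1

Balance the M exponent: (-2)·n from ζ_2, plus −2·(1) + (0) = -2 from the rest, must sum to zero.
-2n − 2 = 0, so n = -1.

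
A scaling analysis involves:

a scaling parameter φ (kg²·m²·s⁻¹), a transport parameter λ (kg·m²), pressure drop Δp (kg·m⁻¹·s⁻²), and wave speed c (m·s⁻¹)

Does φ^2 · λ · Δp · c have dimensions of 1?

Sum the exponent of each base dimension across the product:
  M: 2·[φ]_M + [λ]_M + [Δp]_M + [c]_M = 2·(2) + (1) + (1) + (0) = 6
  L: 2·[φ]_L + [λ]_L + [Δp]_L + [c]_L = 2·(2) + (2) + (-1) + (1) = 6
  T: 2·[φ]_T + [λ]_T + [Δp]_T + [c]_T = 2·(-1) + (0) + (-2) + (-1) = -5
Net dimensions [M⁶ L⁶ T⁻⁵] ≠ [1] — not dimensionless.

no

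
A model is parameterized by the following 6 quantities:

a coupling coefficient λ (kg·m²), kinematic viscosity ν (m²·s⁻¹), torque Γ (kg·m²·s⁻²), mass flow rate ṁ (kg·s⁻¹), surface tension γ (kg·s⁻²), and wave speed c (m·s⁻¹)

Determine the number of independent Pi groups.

3

There are 6 variables and 3 base dimensions (M, L, T).
The dimension matrix has rank 3.
Independent dimensionless groups: 6 − 3 = 3.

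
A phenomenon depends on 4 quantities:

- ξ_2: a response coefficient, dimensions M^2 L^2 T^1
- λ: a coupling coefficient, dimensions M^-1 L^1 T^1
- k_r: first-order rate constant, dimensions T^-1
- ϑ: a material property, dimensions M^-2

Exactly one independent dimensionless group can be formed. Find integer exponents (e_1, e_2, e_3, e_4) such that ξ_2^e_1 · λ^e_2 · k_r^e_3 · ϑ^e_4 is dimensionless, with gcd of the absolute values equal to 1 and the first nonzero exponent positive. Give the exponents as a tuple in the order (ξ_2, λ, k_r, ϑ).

M: e_1·(2) + e_2·(-1) + e_3·(0) + e_4·(-2) = 0
L: e_1·(2) + e_2·(1) + e_3·(0) + e_4·(0) = 0
T: e_1·(1) + e_2·(1) + e_3·(-1) + e_4·(0) = 0
Solving this homogeneous linear system for the smallest-integer solution (first nonzero entry positive) gives (1, -2, -1, 2).

(1, -2, -1, 2)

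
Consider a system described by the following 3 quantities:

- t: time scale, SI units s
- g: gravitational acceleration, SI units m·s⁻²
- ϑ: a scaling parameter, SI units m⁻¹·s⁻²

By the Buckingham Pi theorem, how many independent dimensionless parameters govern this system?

1

There are 3 variables and 2 base dimensions (L, T).
The dimension matrix has rank 2.
Independent dimensionless groups: 3 − 2 = 1.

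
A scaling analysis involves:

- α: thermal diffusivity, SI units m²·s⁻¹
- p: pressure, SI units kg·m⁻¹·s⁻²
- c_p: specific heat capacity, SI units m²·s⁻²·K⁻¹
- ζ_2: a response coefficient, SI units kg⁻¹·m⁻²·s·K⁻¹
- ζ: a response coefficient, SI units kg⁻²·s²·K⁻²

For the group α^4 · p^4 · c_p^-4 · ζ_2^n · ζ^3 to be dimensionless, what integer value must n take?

Balance the M exponent: (-1)·n from ζ_2, plus 4·(0) + 4·(1) − 4·(0) + 3·(-2) = -2 from the rest, must sum to zero.
−n − 2 = 0, so n = -2.

-2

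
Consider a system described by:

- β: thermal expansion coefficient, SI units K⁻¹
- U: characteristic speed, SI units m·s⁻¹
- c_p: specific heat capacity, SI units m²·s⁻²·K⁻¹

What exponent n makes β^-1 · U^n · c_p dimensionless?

-2

Balance the L exponent: (1)·n from U, plus −(0) + (2) = 2 from the rest, must sum to zero.
n + 2 = 0, so n = -2.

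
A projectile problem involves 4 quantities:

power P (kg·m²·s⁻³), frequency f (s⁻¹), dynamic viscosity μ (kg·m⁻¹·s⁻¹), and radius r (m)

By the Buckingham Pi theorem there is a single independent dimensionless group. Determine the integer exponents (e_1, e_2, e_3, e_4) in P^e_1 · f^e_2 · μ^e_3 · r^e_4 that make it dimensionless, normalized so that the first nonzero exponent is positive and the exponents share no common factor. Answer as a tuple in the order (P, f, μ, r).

(1, -2, -1, -3)

M: e_1·(1) + e_2·(0) + e_3·(1) + e_4·(0) = 0
L: e_1·(2) + e_2·(0) + e_3·(-1) + e_4·(1) = 0
T: e_1·(-3) + e_2·(-1) + e_3·(-1) + e_4·(0) = 0
Solving this homogeneous linear system for the smallest-integer solution (first nonzero entry positive) gives (1, -2, -1, -3).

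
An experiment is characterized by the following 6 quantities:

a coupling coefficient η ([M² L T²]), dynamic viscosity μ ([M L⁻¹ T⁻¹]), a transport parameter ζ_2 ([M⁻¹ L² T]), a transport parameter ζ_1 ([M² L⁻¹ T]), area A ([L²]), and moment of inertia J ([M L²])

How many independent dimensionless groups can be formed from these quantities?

There are 6 variables and 3 base dimensions (M, L, T).
The dimension matrix has rank 3.
Independent dimensionless groups: 6 − 3 = 3.

3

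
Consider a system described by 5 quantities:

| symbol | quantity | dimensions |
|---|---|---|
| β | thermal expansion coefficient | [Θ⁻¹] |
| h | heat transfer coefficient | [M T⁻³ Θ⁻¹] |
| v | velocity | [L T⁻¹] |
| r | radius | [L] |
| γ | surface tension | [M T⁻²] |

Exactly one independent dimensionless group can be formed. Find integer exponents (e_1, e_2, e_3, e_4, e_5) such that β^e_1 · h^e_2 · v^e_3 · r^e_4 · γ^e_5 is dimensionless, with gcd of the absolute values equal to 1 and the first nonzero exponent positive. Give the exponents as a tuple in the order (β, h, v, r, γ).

(1, -1, 1, -1, 1)

M: e_1·(0) + e_2·(1) + e_3·(0) + e_4·(0) + e_5·(1) = 0
L: e_1·(0) + e_2·(0) + e_3·(1) + e_4·(1) + e_5·(0) = 0
T: e_1·(0) + e_2·(-3) + e_3·(-1) + e_4·(0) + e_5·(-2) = 0
Θ: e_1·(-1) + e_2·(-1) + e_3·(0) + e_4·(0) + e_5·(0) = 0
Solving this homogeneous linear system for the smallest-integer solution (first nonzero entry positive) gives (1, -1, 1, -1, 1).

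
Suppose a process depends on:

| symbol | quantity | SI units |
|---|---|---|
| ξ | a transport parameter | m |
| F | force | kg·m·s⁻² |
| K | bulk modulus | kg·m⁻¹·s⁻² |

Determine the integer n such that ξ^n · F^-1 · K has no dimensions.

Balance the L exponent: (1)·n from ξ, plus −(1) + (-1) = -2 from the rest, must sum to zero.
n − 2 = 0, so n = 2.

2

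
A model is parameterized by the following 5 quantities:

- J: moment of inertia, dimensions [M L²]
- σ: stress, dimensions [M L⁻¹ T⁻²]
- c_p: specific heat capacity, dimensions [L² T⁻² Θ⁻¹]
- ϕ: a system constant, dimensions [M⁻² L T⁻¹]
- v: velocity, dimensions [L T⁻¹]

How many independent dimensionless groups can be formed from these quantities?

There are 5 variables and 4 base dimensions (M, L, T, Θ).
The dimension matrix has rank 4.
Independent dimensionless groups: 5 − 4 = 1.

1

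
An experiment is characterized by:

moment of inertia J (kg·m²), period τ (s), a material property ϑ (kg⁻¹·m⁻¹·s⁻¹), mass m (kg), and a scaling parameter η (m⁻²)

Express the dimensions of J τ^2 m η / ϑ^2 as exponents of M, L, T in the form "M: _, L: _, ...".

Collect each base-dimension exponent across the product:
  M: (1) + 2·(0) − 2·(-1) + (1) + (0) = 4
  L: (2) + 2·(0) − 2·(-1) + (0) + (-2) = 2
  T: (0) + 2·(1) − 2·(-1) + (0) + (0) = 4
So the dimensions are [M⁴ L² T⁴].

M: 4, L: 2, T: 4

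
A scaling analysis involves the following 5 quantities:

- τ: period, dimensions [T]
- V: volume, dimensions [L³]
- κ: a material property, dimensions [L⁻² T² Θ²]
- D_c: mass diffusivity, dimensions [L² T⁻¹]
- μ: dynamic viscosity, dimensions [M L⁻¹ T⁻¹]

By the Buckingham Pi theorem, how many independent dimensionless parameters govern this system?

1

There are 5 variables and 4 base dimensions (M, L, T, Θ).
The dimension matrix has rank 4.
Independent dimensionless groups: 5 − 4 = 1.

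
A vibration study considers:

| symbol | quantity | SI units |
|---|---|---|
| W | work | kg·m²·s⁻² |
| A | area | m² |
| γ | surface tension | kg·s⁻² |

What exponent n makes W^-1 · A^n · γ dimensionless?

1

Balance the L exponent: (2)·n from A, plus −(2) + (0) = -2 from the rest, must sum to zero.
2n − 2 = 0, so n = 1.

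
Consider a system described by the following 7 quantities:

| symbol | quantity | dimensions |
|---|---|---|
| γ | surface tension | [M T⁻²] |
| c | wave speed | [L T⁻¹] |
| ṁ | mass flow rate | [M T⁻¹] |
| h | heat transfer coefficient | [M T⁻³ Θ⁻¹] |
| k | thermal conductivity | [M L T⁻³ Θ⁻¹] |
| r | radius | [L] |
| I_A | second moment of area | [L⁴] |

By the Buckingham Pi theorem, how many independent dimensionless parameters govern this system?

There are 7 variables and 4 base dimensions (M, L, T, Θ).
The dimension matrix has rank 4.
Independent dimensionless groups: 7 − 4 = 3.

3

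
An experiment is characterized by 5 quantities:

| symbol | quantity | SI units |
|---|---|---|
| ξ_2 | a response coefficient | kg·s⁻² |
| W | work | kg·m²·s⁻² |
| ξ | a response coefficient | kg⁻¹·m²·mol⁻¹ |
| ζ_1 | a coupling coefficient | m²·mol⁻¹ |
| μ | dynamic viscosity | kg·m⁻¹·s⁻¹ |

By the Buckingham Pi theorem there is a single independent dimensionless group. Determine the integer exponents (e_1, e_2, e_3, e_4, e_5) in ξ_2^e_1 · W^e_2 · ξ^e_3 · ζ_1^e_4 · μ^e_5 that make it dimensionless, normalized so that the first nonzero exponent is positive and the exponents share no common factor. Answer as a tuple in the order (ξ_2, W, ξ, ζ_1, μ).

M: e_1·(1) + e_2·(1) + e_3·(-1) + e_4·(0) + e_5·(1) = 0
L: e_1·(0) + e_2·(2) + e_3·(2) + e_4·(2) + e_5·(-1) = 0
T: e_1·(-2) + e_2·(-2) + e_3·(0) + e_4·(0) + e_5·(-1) = 0
N: e_1·(0) + e_2·(0) + e_3·(-1) + e_4·(-1) + e_5·(0) = 0
Solving this homogeneous linear system for the smallest-integer solution (first nonzero entry positive) gives (2, -1, -1, 1, -2).

(2, -1, -1, 1, -2)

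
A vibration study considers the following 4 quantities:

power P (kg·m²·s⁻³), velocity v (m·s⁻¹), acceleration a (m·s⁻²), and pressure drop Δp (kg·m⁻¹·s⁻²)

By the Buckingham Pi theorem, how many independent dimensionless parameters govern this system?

1

There are 4 variables and 3 base dimensions (M, L, T).
The dimension matrix has rank 3.
Independent dimensionless groups: 4 − 3 = 1.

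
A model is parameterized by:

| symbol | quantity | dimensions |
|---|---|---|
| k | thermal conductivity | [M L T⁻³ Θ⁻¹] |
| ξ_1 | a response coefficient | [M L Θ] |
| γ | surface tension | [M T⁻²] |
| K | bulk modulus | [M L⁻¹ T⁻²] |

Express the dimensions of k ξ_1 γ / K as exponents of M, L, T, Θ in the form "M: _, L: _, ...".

M: 2, L: 3, T: -3, Θ: 0

Collect each base-dimension exponent across the product:
  M: (1) + (1) + (1) − (1) = 2
  L: (1) + (1) + (0) − (-1) = 3
  T: (-3) + (0) + (-2) − (-2) = -3
  Θ: (-1) + (1) + (0) − (0) = 0
So the dimensions are [M² L³ T⁻³].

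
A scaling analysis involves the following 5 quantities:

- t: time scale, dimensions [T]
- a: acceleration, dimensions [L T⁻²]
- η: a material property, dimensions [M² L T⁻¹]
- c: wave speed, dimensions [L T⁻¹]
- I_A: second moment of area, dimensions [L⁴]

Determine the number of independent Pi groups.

There are 5 variables and 3 base dimensions (M, L, T).
The dimension matrix has rank 3.
Independent dimensionless groups: 5 − 3 = 2.

2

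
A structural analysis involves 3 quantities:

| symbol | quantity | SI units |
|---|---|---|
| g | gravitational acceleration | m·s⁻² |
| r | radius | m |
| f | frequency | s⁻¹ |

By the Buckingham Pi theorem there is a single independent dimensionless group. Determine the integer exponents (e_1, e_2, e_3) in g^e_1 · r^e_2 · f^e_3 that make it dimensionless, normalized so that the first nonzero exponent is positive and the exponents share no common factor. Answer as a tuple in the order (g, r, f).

L: e_1·(1) + e_2·(1) + e_3·(0) = 0
T: e_1·(-2) + e_2·(0) + e_3·(-1) = 0
Solving this homogeneous linear system for the smallest-integer solution (first nonzero entry positive) gives (1, -1, -2).

(1, -1, -2)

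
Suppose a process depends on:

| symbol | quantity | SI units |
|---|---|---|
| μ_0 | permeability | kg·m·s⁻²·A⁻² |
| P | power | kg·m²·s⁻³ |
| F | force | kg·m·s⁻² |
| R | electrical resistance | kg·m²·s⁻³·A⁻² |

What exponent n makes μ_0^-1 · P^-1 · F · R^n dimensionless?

Balance the M exponent: (1)·n from R, plus −(1) − (1) + (1) = -1 from the rest, must sum to zero.
n − 1 = 0, so n = 1.

1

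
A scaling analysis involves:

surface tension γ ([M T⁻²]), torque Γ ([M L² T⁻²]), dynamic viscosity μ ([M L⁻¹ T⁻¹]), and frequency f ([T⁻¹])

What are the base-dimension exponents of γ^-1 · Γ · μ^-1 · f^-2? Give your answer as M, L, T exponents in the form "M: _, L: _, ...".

Collect each base-dimension exponent across the product:
  M: −(1) + (1) − (1) − 2·(0) = -1
  L: −(0) + (2) − (-1) − 2·(0) = 3
  T: −(-2) + (-2) − (-1) − 2·(-1) = 3
So the dimensions are [M⁻¹ L³ T³].

M: -1, L: 3, T: 3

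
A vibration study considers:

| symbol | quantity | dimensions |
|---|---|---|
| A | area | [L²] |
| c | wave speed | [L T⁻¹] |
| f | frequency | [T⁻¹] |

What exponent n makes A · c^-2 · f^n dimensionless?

2

Balance the T exponent: (-1)·n from f, plus (0) − 2·(-1) = 2 from the rest, must sum to zero.
−n + 2 = 0, so n = 2.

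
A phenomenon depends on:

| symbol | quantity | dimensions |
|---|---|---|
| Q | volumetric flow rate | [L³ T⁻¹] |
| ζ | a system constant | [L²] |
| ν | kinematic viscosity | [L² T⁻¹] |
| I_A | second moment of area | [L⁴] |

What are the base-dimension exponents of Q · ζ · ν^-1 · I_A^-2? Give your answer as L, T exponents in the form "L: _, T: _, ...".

L: -5, T: 0

Collect each base-dimension exponent across the product:
  L: (3) + (2) − (2) − 2·(4) = -5
  T: (-1) + (0) − (-1) − 2·(0) = 0
So the dimensions are [L⁻⁵].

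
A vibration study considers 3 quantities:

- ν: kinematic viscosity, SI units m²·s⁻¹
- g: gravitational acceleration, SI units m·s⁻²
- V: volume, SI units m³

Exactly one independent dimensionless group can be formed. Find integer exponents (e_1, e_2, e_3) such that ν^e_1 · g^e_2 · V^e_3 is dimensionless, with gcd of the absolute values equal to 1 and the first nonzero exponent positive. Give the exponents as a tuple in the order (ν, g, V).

(2, -1, -1)

L: e_1·(2) + e_2·(1) + e_3·(3) = 0
T: e_1·(-1) + e_2·(-2) + e_3·(0) = 0
Solving this homogeneous linear system for the smallest-integer solution (first nonzero entry positive) gives (2, -1, -1).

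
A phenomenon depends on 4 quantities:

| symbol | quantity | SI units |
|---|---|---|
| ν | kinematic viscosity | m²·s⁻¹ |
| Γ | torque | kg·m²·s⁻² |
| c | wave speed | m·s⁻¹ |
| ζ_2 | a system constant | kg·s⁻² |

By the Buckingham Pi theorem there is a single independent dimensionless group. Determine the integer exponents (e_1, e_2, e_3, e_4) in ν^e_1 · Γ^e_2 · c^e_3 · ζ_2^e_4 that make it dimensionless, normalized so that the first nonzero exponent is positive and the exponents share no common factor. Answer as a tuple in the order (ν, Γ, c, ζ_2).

M: e_1·(0) + e_2·(1) + e_3·(0) + e_4·(1) = 0
L: e_1·(2) + e_2·(2) + e_3·(1) + e_4·(0) = 0
T: e_1·(-1) + e_2·(-2) + e_3·(-1) + e_4·(-2) = 0
Solving this homogeneous linear system for the smallest-integer solution (first nonzero entry positive) gives (2, -1, -2, 1).

(2, -1, -2, 1)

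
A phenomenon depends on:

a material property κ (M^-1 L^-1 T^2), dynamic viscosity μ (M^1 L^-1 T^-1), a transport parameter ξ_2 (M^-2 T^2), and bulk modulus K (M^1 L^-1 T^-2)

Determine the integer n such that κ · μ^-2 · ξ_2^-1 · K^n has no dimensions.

1

Balance the M exponent: (1)·n from K, plus (-1) − 2·(1) − (-2) = -1 from the rest, must sum to zero.
n − 1 = 0, so n = 1.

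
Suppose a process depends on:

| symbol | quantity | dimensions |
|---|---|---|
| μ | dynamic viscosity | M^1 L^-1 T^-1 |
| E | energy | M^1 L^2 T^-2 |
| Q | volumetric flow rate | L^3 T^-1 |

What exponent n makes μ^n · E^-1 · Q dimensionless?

1

Balance the M exponent: (1)·n from μ, plus −(1) + (0) = -1 from the rest, must sum to zero.
n − 1 = 0, so n = 1.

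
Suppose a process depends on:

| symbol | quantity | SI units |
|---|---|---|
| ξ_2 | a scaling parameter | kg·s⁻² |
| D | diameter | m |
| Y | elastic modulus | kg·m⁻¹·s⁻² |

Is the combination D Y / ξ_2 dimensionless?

Sum the exponent of each base dimension across the product:
  M: −[ξ_2]_M + [D]_M + [Y]_M = −(1) + (0) + (1) = 0
  L: −[ξ_2]_L + [D]_L + [Y]_L = −(0) + (1) + (-1) = 0
  T: −[ξ_2]_T + [D]_T + [Y]_T = −(-2) + (0) + (-2) = 0
All base exponents vanish — dimensionless.

yes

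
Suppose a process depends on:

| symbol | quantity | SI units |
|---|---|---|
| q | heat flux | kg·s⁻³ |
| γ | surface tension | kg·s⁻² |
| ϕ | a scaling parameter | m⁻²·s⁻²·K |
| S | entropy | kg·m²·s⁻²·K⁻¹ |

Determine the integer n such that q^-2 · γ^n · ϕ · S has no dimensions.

1

Balance the M exponent: (1)·n from γ, plus −2·(1) + (0) + (1) = -1 from the rest, must sum to zero.
n − 1 = 0, so n = 1.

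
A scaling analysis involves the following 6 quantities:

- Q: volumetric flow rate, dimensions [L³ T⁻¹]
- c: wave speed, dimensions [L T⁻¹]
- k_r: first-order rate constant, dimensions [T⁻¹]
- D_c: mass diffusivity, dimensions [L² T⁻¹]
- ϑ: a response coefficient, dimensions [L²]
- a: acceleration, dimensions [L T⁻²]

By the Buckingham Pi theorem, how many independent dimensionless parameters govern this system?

4

There are 6 variables and 2 base dimensions (L, T).
The dimension matrix has rank 2.
Independent dimensionless groups: 6 − 2 = 4.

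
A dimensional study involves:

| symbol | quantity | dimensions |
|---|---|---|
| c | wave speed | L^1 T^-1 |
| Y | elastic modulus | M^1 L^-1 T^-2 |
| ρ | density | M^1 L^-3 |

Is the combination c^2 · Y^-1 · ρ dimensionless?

Sum the exponent of each base dimension across the product:
  M: 2·[c]_M − [Y]_M + [ρ]_M = 2·(0) − (1) + (1) = 0
  L: 2·[c]_L − [Y]_L + [ρ]_L = 2·(1) − (-1) + (-3) = 0
  T: 2·[c]_T − [Y]_T + [ρ]_T = 2·(-1) − (-2) + (0) = 0
  Θ: 2·[c]_Θ − [Y]_Θ + [ρ]_Θ = 2·(0) − (0) + (0) = 0
All base exponents vanish — dimensionless.

yes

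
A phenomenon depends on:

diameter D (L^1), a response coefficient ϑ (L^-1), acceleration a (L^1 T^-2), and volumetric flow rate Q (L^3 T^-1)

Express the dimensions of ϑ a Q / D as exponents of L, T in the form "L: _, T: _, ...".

L: 2, T: -3

Collect each base-dimension exponent across the product:
  L: −(1) + (-1) + (1) + (3) = 2
  T: −(0) + (0) + (-2) + (-1) = -3
So the dimensions are [L² T⁻³].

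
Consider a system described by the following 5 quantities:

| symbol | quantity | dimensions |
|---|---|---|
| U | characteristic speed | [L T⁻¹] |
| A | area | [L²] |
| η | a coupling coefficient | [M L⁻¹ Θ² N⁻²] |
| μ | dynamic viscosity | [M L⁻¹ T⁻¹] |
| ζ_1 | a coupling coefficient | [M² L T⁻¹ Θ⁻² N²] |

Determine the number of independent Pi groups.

There are 5 variables and 5 base dimensions (M, L, T, Θ, N).
The dimension matrix has rank 4 (less than 5: the dimension vectors are linearly dependent).
Independent dimensionless groups: 5 − 4 = 1.

1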